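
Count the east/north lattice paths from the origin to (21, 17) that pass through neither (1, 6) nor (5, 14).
Number of paths = 28180527228

Inclusion–exclusion. Total paths: C(38, 21) = 28781143380. Through P₁: C(7, 1)·C(31, 20) = 592706205. Through P₂: C(19, 5)·C(19, 16) = 11267532. Since P₁ is strictly southwest of P₂, a monotone path through both must visit P₁ then P₂; paths through both = C(7, 1)·C(12, 4)·C(19, 16) = 3357585. Avoid both = 28781143380 − 592706205 − 11267532 + 3357585 = 28180527228.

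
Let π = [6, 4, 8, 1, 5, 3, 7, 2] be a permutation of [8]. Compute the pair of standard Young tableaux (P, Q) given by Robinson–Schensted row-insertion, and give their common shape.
P = [1, 2, 7] / [3, 5] / [4, 8] / [6];  Q = [1, 3, 7] / [2, 5] / [4, 6] / [8];  common shape = (3, 2, 2, 1)

Row-insert the values π_1, π_2, … into P one at a time, bumping the leftmost entry strictly greater than the inserted value down to the next row. The recording tableau Q records, in position (i, j), the step at which that cell was added to P.
  Insert 6 (step 1): P = [6];  Q = [1]
  Insert 4 (step 2): P = [4] / [6];  Q = [1] / [2]
  Insert 8 (step 3): P = [4, 8] / [6];  Q = [1, 3] / [2]
  Insert 1 (step 4): P = [1, 8] / [4] / [6];  Q = [1, 3] / [2] / [4]
  Insert 5 (step 5): P = [1, 5] / [4, 8] / [6];  Q = [1, 3] / [2, 5] / [4]
  Insert 3 (step 6): P = [1, 3] / [4, 5] / [6, 8];  Q = [1, 3] / [2, 5] / [4, 6]
  Insert 7 (step 7): P = [1, 3, 7] / [4, 5] / [6, 8];  Q = [1, 3, 7] / [2, 5] / [4, 6]
  Insert 2 (step 8): P = [1, 2, 7] / [3, 5] / [4, 8] / [6];  Q = [1, 3, 7] / [2, 5] / [4, 6] / [8]
Final shape: (3, 2, 2, 1).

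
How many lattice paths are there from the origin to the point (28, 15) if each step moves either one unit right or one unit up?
Number of paths = 151532656696

A monotone lattice path from (0, 0) to (28, 15) consists of 28 east steps and 15 north steps in some order, so it is determined by which 28 of the 43 steps are east. The count is C(43, 28) = 151532656696.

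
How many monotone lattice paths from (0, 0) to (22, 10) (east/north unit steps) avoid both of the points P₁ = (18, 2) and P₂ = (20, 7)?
Number of paths = 55577790

Inclusion–exclusion. Total paths: C(32, 22) = 64512240. Through P₁: C(20, 18)·C(12, 4) = 94050. Through P₂: C(27, 20)·C(5, 2) = 8880300. Since P₁ is strictly southwest of P₂, a monotone path through both must visit P₁ then P₂; paths through both = C(20, 18)·C(7, 2)·C(5, 2) = 39900. Avoid both = 64512240 − 94050 − 8880300 + 39900 = 55577790.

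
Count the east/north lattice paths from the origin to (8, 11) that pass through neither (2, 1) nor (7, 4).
Number of paths = 50262

Inclusion–exclusion. Total paths: C(19, 8) = 75582. Through P₁: C(3, 2)·C(16, 6) = 24024. Through P₂: C(11, 7)·C(8, 1) = 2640. Since P₁ is strictly southwest of P₂, a monotone path through both must visit P₁ then P₂; paths through both = C(3, 2)·C(8, 5)·C(8, 1) = 1344. Avoid both = 75582 − 24024 − 2640 + 1344 = 50262.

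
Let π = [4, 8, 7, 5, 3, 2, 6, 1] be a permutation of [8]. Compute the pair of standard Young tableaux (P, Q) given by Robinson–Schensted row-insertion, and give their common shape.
P = [1, 5, 6] / [2] / [3] / [4] / [7] / [8];  Q = [1, 2, 7] / [3] / [4] / [5] / [6] / [8];  common shape = (3, 1, 1, 1, 1, 1)

Row-insert the values π_1, π_2, … into P one at a time, bumping the leftmost entry strictly greater than the inserted value down to the next row. The recording tableau Q records, in position (i, j), the step at which that cell was added to P.
  Insert 4 (step 1): P = [4];  Q = [1]
  Insert 8 (step 2): P = [4, 8];  Q = [1, 2]
  Insert 7 (step 3): P = [4, 7] / [8];  Q = [1, 2] / [3]
  Insert 5 (step 4): P = [4, 5] / [7] / [8];  Q = [1, 2] / [3] / [4]
  Insert 3 (step 5): P = [3, 5] / [4] / [7] / [8];  Q = [1, 2] / [3] / [4] / [5]
  Insert 2 (step 6): P = [2, 5] / [3] / [4] / [7] / [8];  Q = [1, 2] / [3] / [4] / [5] / [6]
  Insert 6 (step 7): P = [2, 5, 6] / [3] / [4] / [7] / [8];  Q = [1, 2, 7] / [3] / [4] / [5] / [6]
  Insert 1 (step 8): P = [1, 5, 6] / [2] / [3] / [4] / [7] / [8];  Q = [1, 2, 7] / [3] / [4] / [5] / [6] / [8]
Final shape: (3, 1, 1, 1, 1, 1).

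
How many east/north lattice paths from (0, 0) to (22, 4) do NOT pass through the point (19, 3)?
Number of paths = 8790

Total paths from (0, 0) to (22, 4): C(26, 22) = 14950. Paths through (19, 3): (paths (0, 0) → (19, 3)) × (paths (19, 3) → (22, 4)) = C(22, 19) · C(4, 3) = 1540 · 4 = 6160. Avoidance count = 14950 − 6160 = 8790.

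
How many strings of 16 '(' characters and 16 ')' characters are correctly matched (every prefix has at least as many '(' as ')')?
C_16 = 35357670

These balanced parentheses are counted by the Catalan number C_n = (1/(n + 1)) · C(2n, n). For n = 16: C_16 = (1/17) · C(32, 16) = 601080390/17 = 35357670.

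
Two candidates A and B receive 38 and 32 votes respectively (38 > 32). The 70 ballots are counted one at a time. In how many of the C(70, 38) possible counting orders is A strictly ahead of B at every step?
Strict-lead orderings = 7460467265901832182

Total orderings of the 70 votes with 38 for A: C(70, 38) = 87038784768854708790. By the Bertrand ballot formula (Cycle Lemma / reflection principle), the number of orderings in which A is strictly ahead of B throughout is (p − q)/(p + q) · C(p + q, p) = (38 − 32)/(38 + 32) · 87038784768854708790 = 7460467265901832182.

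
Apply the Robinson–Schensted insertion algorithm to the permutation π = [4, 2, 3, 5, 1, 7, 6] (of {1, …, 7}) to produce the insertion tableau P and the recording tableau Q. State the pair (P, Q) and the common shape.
P = [1, 3, 5, 6] / [2, 7] / [4];  Q = [1, 3, 4, 6] / [2, 7] / [5];  common shape = (4, 2, 1)

Row-insert the values π_1, π_2, … into P one at a time, bumping the leftmost entry strictly greater than the inserted value down to the next row. The recording tableau Q records, in position (i, j), the step at which that cell was added to P.
  Insert 4 (step 1): P = [4];  Q = [1]
  Insert 2 (step 2): P = [2] / [4];  Q = [1] / [2]
  Insert 3 (step 3): P = [2, 3] / [4];  Q = [1, 3] / [2]
  Insert 5 (step 4): P = [2, 3, 5] / [4];  Q = [1, 3, 4] / [2]
  Insert 1 (step 5): P = [1, 3, 5] / [2] / [4];  Q = [1, 3, 4] / [2] / [5]
  Insert 7 (step 6): P = [1, 3, 5, 7] / [2] / [4];  Q = [1, 3, 4, 6] / [2] / [5]
  Insert 6 (step 7): P = [1, 3, 5, 6] / [2, 7] / [4];  Q = [1, 3, 4, 6] / [2, 7] / [5]
Final shape: (4, 2, 1).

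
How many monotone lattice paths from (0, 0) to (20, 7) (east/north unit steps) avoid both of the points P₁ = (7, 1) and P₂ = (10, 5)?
Number of paths = 491256

Inclusion–exclusion. Total paths: C(27, 20) = 888030. Through P₁: C(8, 7)·C(19, 13) = 217056. Through P₂: C(15, 10)·C(12, 10) = 198198. Since P₁ is strictly southwest of P₂, a monotone path through both must visit P₁ then P₂; paths through both = C(8, 7)·C(7, 3)·C(12, 10) = 18480. Avoid both = 888030 − 217056 − 198198 + 18480 = 491256.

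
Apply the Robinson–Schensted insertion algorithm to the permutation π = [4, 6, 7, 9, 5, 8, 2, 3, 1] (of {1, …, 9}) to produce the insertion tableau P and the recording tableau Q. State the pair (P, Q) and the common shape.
P = [1, 3, 7, 8] / [2, 5] / [4, 9] / [6];  Q = [1, 2, 3, 4] / [5, 6] / [7, 8] / [9];  common shape = (4, 2, 2, 1)

Row-insert the values π_1, π_2, … into P one at a time, bumping the leftmost entry strictly greater than the inserted value down to the next row. The recording tableau Q records, in position (i, j), the step at which that cell was added to P.
  Insert 4 (step 1): P = [4];  Q = [1]
  Insert 6 (step 2): P = [4, 6];  Q = [1, 2]
  Insert 7 (step 3): P = [4, 6, 7];  Q = [1, 2, 3]
  Insert 9 (step 4): P = [4, 6, 7, 9];  Q = [1, 2, 3, 4]
  Insert 5 (step 5): P = [4, 5, 7, 9] / [6];  Q = [1, 2, 3, 4] / [5]
  Insert 8 (step 6): P = [4, 5, 7, 8] / [6, 9];  Q = [1, 2, 3, 4] / [5, 6]
  Insert 2 (step 7): P = [2, 5, 7, 8] / [4, 9] / [6];  Q = [1, 2, 3, 4] / [5, 6] / [7]
  Insert 3 (step 8): P = [2, 3, 7, 8] / [4, 5] / [6, 9];  Q = [1, 2, 3, 4] / [5, 6] / [7, 8]
  Insert 1 (step 9): P = [1, 3, 7, 8] / [2, 5] / [4, 9] / [6];  Q = [1, 2, 3, 4] / [5, 6] / [7, 8] / [9]
Final shape: (4, 2, 2, 1).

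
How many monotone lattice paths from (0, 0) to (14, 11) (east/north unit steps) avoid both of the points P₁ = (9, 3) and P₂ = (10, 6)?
Number of paths = 3276132

Inclusion–exclusion. Total paths: C(25, 14) = 4457400. Through P₁: C(12, 9)·C(13, 5) = 283140. Through P₂: C(16, 10)·C(9, 4) = 1009008. Since P₁ is strictly southwest of P₂, a monotone path through both must visit P₁ then P₂; paths through both = C(12, 9)·C(4, 1)·C(9, 4) = 110880. Avoid both = 4457400 − 283140 − 1009008 + 110880 = 3276132.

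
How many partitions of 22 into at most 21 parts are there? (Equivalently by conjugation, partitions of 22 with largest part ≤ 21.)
p(22, parts ≤ 21) = 1001

Use the recurrence p(n, m) = p(n, m−1) + p(n−m, m): either the largest part is < m (count p(n, m−1)) or the largest part is exactly m (remove one copy of m, count p(n−m, m)). With p(0, ·) = 1 this gives p(22, parts ≤ 21) = 1001. (By conjugating Young diagrams, this also counts partitions of 22 into at most 21 parts.)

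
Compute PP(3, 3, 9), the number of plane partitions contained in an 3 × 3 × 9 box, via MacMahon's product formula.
PP(3, 3, 9) = 572572

Evaluate the triple product over i = 1..3, j = 1..3, k = 1..9. The factors are (2/1) · (3/2) · (4/3) · (5/4) · (6/5) · (7/6) · (8/7) · (9/8) · … (81 factors total). The numerators and denominators telescope so the product is an integer; carrying out the multiplication exactly gives PP(3, 3, 9) = 572572.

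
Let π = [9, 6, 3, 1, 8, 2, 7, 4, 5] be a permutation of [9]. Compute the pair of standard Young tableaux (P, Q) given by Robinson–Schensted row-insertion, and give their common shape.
P = [1, 2, 4, 5] / [3, 7] / [6, 8] / [9];  Q = [1, 5, 7, 9] / [2, 6] / [3, 8] / [4];  common shape = (4, 2, 2, 1)

Row-insert the values π_1, π_2, … into P one at a time, bumping the leftmost entry strictly greater than the inserted value down to the next row. The recording tableau Q records, in position (i, j), the step at which that cell was added to P.
  Insert 9 (step 1): P = [9];  Q = [1]
  Insert 6 (step 2): P = [6] / [9];  Q = [1] / [2]
  Insert 3 (step 3): P = [3] / [6] / [9];  Q = [1] / [2] / [3]
  Insert 1 (step 4): P = [1] / [3] / [6] / [9];  Q = [1] / [2] / [3] / [4]
  Insert 8 (step 5): P = [1, 8] / [3] / [6] / [9];  Q = [1, 5] / [2] / [3] / [4]
  Insert 2 (step 6): P = [1, 2] / [3, 8] / [6] / [9];  Q = [1, 5] / [2, 6] / [3] / [4]
  Insert 7 (step 7): P = [1, 2, 7] / [3, 8] / [6] / [9];  Q = [1, 5, 7] / [2, 6] / [3] / [4]
  Insert 4 (step 8): P = [1, 2, 4] / [3, 7] / [6, 8] / [9];  Q = [1, 5, 7] / [2, 6] / [3, 8] / [4]
  Insert 5 (step 9): P = [1, 2, 4, 5] / [3, 7] / [6, 8] / [9];  Q = [1, 5, 7, 9] / [2, 6] / [3, 8] / [4]
Final shape: (4, 2, 2, 1).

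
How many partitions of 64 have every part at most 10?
p(64, parts ≤ 10) = 296320

Use the recurrence p(n, m) = p(n, m−1) + p(n−m, m): either the largest part is < m (count p(n, m−1)) or the largest part is exactly m (remove one copy of m, count p(n−m, m)). With p(0, ·) = 1 this gives p(64, parts ≤ 10) = 296320. (By conjugating Young diagrams, this also counts partitions of 64 into at most 10 parts.)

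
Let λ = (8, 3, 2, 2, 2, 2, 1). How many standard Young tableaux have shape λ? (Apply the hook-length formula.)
# SYT of shape (8, 3, 2, 2, 2, 2, 1) = 41570100

Hook-length formula: f^λ = n! / Π hook(c), product over all cells c of the Young diagram. For λ = (8, 3, 2, 2, 2, 2, 1), n = 20 boxes. Hook lengths by row (left-to-right, top-to-bottom): [14, 12, 7, 5, 4, 3, 2, 1]; [8, 6, 1]; [6, 4]; [5, 3]; [4, 2]; [3, 1]; [1]. Product of hooks = 58525286400. So f^λ = 20! / 58525286400 = 2432902008176640000 / 58525286400 = 41570100.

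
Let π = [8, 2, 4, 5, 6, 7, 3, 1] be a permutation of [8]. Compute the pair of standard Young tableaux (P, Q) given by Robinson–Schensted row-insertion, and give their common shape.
P = [1, 3, 5, 6, 7] / [2] / [4] / [8];  Q = [1, 3, 4, 5, 6] / [2] / [7] / [8];  common shape = (5, 1, 1, 1)

Row-insert the values π_1, π_2, … into P one at a time, bumping the leftmost entry strictly greater than the inserted value down to the next row. The recording tableau Q records, in position (i, j), the step at which that cell was added to P.
  Insert 8 (step 1): P = [8];  Q = [1]
  Insert 2 (step 2): P = [2] / [8];  Q = [1] / [2]
  Insert 4 (step 3): P = [2, 4] / [8];  Q = [1, 3] / [2]
  Insert 5 (step 4): P = [2, 4, 5] / [8];  Q = [1, 3, 4] / [2]
  Insert 6 (step 5): P = [2, 4, 5, 6] / [8];  Q = [1, 3, 4, 5] / [2]
  Insert 7 (step 6): P = [2, 4, 5, 6, 7] / [8];  Q = [1, 3, 4, 5, 6] / [2]
  Insert 3 (step 7): P = [2, 3, 5, 6, 7] / [4] / [8];  Q = [1, 3, 4, 5, 6] / [2] / [7]
  Insert 1 (step 8): P = [1, 3, 5, 6, 7] / [2] / [4] / [8];  Q = [1, 3, 4, 5, 6] / [2] / [7] / [8]
Final shape: (5, 1, 1, 1).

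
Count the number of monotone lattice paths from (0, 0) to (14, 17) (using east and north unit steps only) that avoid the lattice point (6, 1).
Number of paths = 260034228

Total paths from (0, 0) to (14, 17): C(31, 14) = 265182525. Paths through (6, 1): (paths (0, 0) → (6, 1)) × (paths (6, 1) → (14, 17)) = C(7, 6) · C(24, 8) = 7 · 735471 = 5148297. Avoidance count = 265182525 − 5148297 = 260034228.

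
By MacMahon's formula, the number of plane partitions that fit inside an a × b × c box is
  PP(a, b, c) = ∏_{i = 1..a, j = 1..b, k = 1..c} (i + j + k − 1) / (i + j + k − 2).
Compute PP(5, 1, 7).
PP(5, 1, 7) = 792

Evaluate the triple product over i = 1..5, j = 1..1, k = 1..7. The factors are (2/1) · (3/2) · (4/3) · (5/4) · (6/5) · (7/6) · (8/7) · (3/2) · … (35 factors total). The numerators and denominators telescope so the product is an integer; carrying out the multiplication exactly gives PP(5, 1, 7) = 792.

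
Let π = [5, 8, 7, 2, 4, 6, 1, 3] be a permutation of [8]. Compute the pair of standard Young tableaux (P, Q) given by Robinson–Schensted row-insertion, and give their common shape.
P = [1, 3, 6] / [2, 4] / [5, 7] / [8];  Q = [1, 2, 6] / [3, 5] / [4, 8] / [7];  common shape = (3, 2, 2, 1)

Row-insert the values π_1, π_2, … into P one at a time, bumping the leftmost entry strictly greater than the inserted value down to the next row. The recording tableau Q records, in position (i, j), the step at which that cell was added to P.
  Insert 5 (step 1): P = [5];  Q = [1]
  Insert 8 (step 2): P = [5, 8];  Q = [1, 2]
  Insert 7 (step 3): P = [5, 7] / [8];  Q = [1, 2] / [3]
  Insert 2 (step 4): P = [2, 7] / [5] / [8];  Q = [1, 2] / [3] / [4]
  Insert 4 (step 5): P = [2, 4] / [5, 7] / [8];  Q = [1, 2] / [3, 5] / [4]
  Insert 6 (step 6): P = [2, 4, 6] / [5, 7] / [8];  Q = [1, 2, 6] / [3, 5] / [4]
  Insert 1 (step 7): P = [1, 4, 6] / [2, 7] / [5] / [8];  Q = [1, 2, 6] / [3, 5] / [4] / [7]
  Insert 3 (step 8): P = [1, 3, 6] / [2, 4] / [5, 7] / [8];  Q = [1, 2, 6] / [3, 5] / [4, 8] / [7]
Final shape: (3, 2, 2, 1).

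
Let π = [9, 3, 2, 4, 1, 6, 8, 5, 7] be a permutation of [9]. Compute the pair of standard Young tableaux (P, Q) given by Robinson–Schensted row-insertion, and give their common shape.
P = [1, 4, 5, 7] / [2, 6, 8] / [3] / [9];  Q = [1, 4, 6, 7] / [2, 8, 9] / [3] / [5];  common shape = (4, 3, 1, 1)

Row-insert the values π_1, π_2, … into P one at a time, bumping the leftmost entry strictly greater than the inserted value down to the next row. The recording tableau Q records, in position (i, j), the step at which that cell was added to P.
  Insert 9 (step 1): P = [9];  Q = [1]
  Insert 3 (step 2): P = [3] / [9];  Q = [1] / [2]
  Insert 2 (step 3): P = [2] / [3] / [9];  Q = [1] / [2] / [3]
  Insert 4 (step 4): P = [2, 4] / [3] / [9];  Q = [1, 4] / [2] / [3]
  Insert 1 (step 5): P = [1, 4] / [2] / [3] / [9];  Q = [1, 4] / [2] / [3] / [5]
  Insert 6 (step 6): P = [1, 4, 6] / [2] / [3] / [9];  Q = [1, 4, 6] / [2] / [3] / [5]
  Insert 8 (step 7): P = [1, 4, 6, 8] / [2] / [3] / [9];  Q = [1, 4, 6, 7] / [2] / [3] / [5]
  Insert 5 (step 8): P = [1, 4, 5, 8] / [2, 6] / [3] / [9];  Q = [1, 4, 6, 7] / [2, 8] / [3] / [5]
  Insert 7 (step 9): P = [1, 4, 5, 7] / [2, 6, 8] / [3] / [9];  Q = [1, 4, 6, 7] / [2, 8, 9] / [3] / [5]
Final shape: (4, 3, 1, 1).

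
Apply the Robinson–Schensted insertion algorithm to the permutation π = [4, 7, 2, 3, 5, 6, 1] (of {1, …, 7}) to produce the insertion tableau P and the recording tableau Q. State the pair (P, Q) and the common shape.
P = [1, 3, 5, 6] / [2, 7] / [4];  Q = [1, 2, 5, 6] / [3, 4] / [7];  common shape = (4, 2, 1)

Row-insert the values π_1, π_2, … into P one at a time, bumping the leftmost entry strictly greater than the inserted value down to the next row. The recording tableau Q records, in position (i, j), the step at which that cell was added to P.
  Insert 4 (step 1): P = [4];  Q = [1]
  Insert 7 (step 2): P = [4, 7];  Q = [1, 2]
  Insert 2 (step 3): P = [2, 7] / [4];  Q = [1, 2] / [3]
  Insert 3 (step 4): P = [2, 3] / [4, 7];  Q = [1, 2] / [3, 4]
  Insert 5 (step 5): P = [2, 3, 5] / [4, 7];  Q = [1, 2, 5] / [3, 4]
  Insert 6 (step 6): P = [2, 3, 5, 6] / [4, 7];  Q = [1, 2, 5, 6] / [3, 4]
  Insert 1 (step 7): P = [1, 3, 5, 6] / [2, 7] / [4];  Q = [1, 2, 5, 6] / [3, 4] / [7]
Final shape: (4, 2, 1).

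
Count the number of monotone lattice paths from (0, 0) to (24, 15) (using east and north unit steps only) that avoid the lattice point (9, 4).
Number of paths = 19616636260

Total paths from (0, 0) to (24, 15): C(39, 24) = 25140840660. Paths through (9, 4): (paths (0, 0) → (9, 4)) × (paths (9, 4) → (24, 15)) = C(13, 9) · C(26, 15) = 715 · 7726160 = 5524204400. Avoidance count = 25140840660 − 5524204400 = 19616636260.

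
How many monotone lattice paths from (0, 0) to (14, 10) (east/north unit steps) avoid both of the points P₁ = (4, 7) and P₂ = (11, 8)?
Number of paths = 1137456

Inclusion–exclusion. Total paths: C(24, 14) = 1961256. Through P₁: C(11, 4)·C(13, 10) = 94380. Through P₂: C(19, 11)·C(5, 3) = 755820. Since P₁ is strictly southwest of P₂, a monotone path through both must visit P₁ then P₂; paths through both = C(11, 4)·C(8, 7)·C(5, 3) = 26400. Avoid both = 1961256 − 94380 − 755820 + 26400 = 1137456.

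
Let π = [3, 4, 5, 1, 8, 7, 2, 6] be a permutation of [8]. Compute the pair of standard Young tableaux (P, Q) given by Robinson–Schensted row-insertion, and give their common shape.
P = [1, 2, 5, 6] / [3, 4, 7] / [8];  Q = [1, 2, 3, 5] / [4, 6, 8] / [7];  common shape = (4, 3, 1)

Row-insert the values π_1, π_2, … into P one at a time, bumping the leftmost entry strictly greater than the inserted value down to the next row. The recording tableau Q records, in position (i, j), the step at which that cell was added to P.
  Insert 3 (step 1): P = [3];  Q = [1]
  Insert 4 (step 2): P = [3, 4];  Q = [1, 2]
  Insert 5 (step 3): P = [3, 4, 5];  Q = [1, 2, 3]
  Insert 1 (step 4): P = [1, 4, 5] / [3];  Q = [1, 2, 3] / [4]
  Insert 8 (step 5): P = [1, 4, 5, 8] / [3];  Q = [1, 2, 3, 5] / [4]
  Insert 7 (step 6): P = [1, 4, 5, 7] / [3, 8];  Q = [1, 2, 3, 5] / [4, 6]
  Insert 2 (step 7): P = [1, 2, 5, 7] / [3, 4] / [8];  Q = [1, 2, 3, 5] / [4, 6] / [7]
  Insert 6 (step 8): P = [1, 2, 5, 6] / [3, 4, 7] / [8];  Q = [1, 2, 3, 5] / [4, 6, 8] / [7]
Final shape: (4, 3, 1).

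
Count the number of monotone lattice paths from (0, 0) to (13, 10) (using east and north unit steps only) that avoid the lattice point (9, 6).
Number of paths = 793716

Total paths from (0, 0) to (13, 10): C(23, 13) = 1144066. Paths through (9, 6): (paths (0, 0) → (9, 6)) × (paths (9, 6) → (13, 10)) = C(15, 9) · C(8, 4) = 5005 · 70 = 350350. Avoidance count = 1144066 − 350350 = 793716.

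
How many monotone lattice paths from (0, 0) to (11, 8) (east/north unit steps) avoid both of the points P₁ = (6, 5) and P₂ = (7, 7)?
Number of paths = 39480

Inclusion–exclusion. Total paths: C(19, 11) = 75582. Through P₁: C(11, 6)·C(8, 5) = 25872. Through P₂: C(14, 7)·C(5, 4) = 17160. Since P₁ is strictly southwest of P₂, a monotone path through both must visit P₁ then P₂; paths through both = C(11, 6)·C(3, 1)·C(5, 4) = 6930. Avoid both = 75582 − 25872 − 17160 + 6930 = 39480.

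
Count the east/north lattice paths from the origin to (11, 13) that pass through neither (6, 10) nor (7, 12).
Number of paths = 1915876

Inclusion–exclusion. Total paths: C(24, 11) = 2496144. Through P₁: C(16, 6)·C(8, 5) = 448448. Through P₂: C(19, 7)·C(5, 4) = 251940. Since P₁ is strictly southwest of P₂, a monotone path through both must visit P₁ then P₂; paths through both = C(16, 6)·C(3, 1)·C(5, 4) = 120120. Avoid both = 2496144 − 448448 − 251940 + 120120 = 1915876.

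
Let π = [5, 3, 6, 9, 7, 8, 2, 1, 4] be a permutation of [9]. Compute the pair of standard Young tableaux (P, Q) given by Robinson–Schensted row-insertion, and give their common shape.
P = [1, 4, 7, 8] / [2, 6] / [3, 9] / [5];  Q = [1, 3, 4, 6] / [2, 5] / [7, 9] / [8];  common shape = (4, 2, 2, 1)

Row-insert the values π_1, π_2, … into P one at a time, bumping the leftmost entry strictly greater than the inserted value down to the next row. The recording tableau Q records, in position (i, j), the step at which that cell was added to P.
  Insert 5 (step 1): P = [5];  Q = [1]
  Insert 3 (step 2): P = [3] / [5];  Q = [1] / [2]
  Insert 6 (step 3): P = [3, 6] / [5];  Q = [1, 3] / [2]
  Insert 9 (step 4): P = [3, 6, 9] / [5];  Q = [1, 3, 4] / [2]
  Insert 7 (step 5): P = [3, 6, 7] / [5, 9];  Q = [1, 3, 4] / [2, 5]
  Insert 8 (step 6): P = [3, 6, 7, 8] / [5, 9];  Q = [1, 3, 4, 6] / [2, 5]
  Insert 2 (step 7): P = [2, 6, 7, 8] / [3, 9] / [5];  Q = [1, 3, 4, 6] / [2, 5] / [7]
  Insert 1 (step 8): P = [1, 6, 7, 8] / [2, 9] / [3] / [5];  Q = [1, 3, 4, 6] / [2, 5] / [7] / [8]
  Insert 4 (step 9): P = [1, 4, 7, 8] / [2, 6] / [3, 9] / [5];  Q = [1, 3, 4, 6] / [2, 5] / [7, 9] / [8]
Final shape: (4, 2, 2, 1).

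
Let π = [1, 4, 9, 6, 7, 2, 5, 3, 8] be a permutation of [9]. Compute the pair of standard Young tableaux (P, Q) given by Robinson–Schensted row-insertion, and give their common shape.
P = [1, 2, 3, 7, 8] / [4, 5] / [6] / [9];  Q = [1, 2, 3, 5, 9] / [4, 7] / [6] / [8];  common shape = (5, 2, 1, 1)

Row-insert the values π_1, π_2, … into P one at a time, bumping the leftmost entry strictly greater than the inserted value down to the next row. The recording tableau Q records, in position (i, j), the step at which that cell was added to P.
  Insert 1 (step 1): P = [1];  Q = [1]
  Insert 4 (step 2): P = [1, 4];  Q = [1, 2]
  Insert 9 (step 3): P = [1, 4, 9];  Q = [1, 2, 3]
  Insert 6 (step 4): P = [1, 4, 6] / [9];  Q = [1, 2, 3] / [4]
  Insert 7 (step 5): P = [1, 4, 6, 7] / [9];  Q = [1, 2, 3, 5] / [4]
  Insert 2 (step 6): P = [1, 2, 6, 7] / [4] / [9];  Q = [1, 2, 3, 5] / [4] / [6]
  Insert 5 (step 7): P = [1, 2, 5, 7] / [4, 6] / [9];  Q = [1, 2, 3, 5] / [4, 7] / [6]
  Insert 3 (step 8): P = [1, 2, 3, 7] / [4, 5] / [6] / [9];  Q = [1, 2, 3, 5] / [4, 7] / [6] / [8]
  Insert 8 (step 9): P = [1, 2, 3, 7, 8] / [4, 5] / [6] / [9];  Q = [1, 2, 3, 5, 9] / [4, 7] / [6] / [8]
Final shape: (5, 2, 1, 1).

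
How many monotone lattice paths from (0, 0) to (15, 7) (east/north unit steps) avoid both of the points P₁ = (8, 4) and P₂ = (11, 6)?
Number of paths = 74014

Inclusion–exclusion. Total paths: C(22, 15) = 170544. Through P₁: C(12, 8)·C(10, 7) = 59400. Through P₂: C(17, 11)·C(5, 4) = 61880. Since P₁ is strictly southwest of P₂, a monotone path through both must visit P₁ then P₂; paths through both = C(12, 8)·C(5, 3)·C(5, 4) = 24750. Avoid both = 170544 − 59400 − 61880 + 24750 = 74014.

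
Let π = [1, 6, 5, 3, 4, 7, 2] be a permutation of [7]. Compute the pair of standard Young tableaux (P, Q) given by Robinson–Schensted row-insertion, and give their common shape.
P = [1, 2, 4, 7] / [3] / [5] / [6];  Q = [1, 2, 5, 6] / [3] / [4] / [7];  common shape = (4, 1, 1, 1)

Row-insert the values π_1, π_2, … into P one at a time, bumping the leftmost entry strictly greater than the inserted value down to the next row. The recording tableau Q records, in position (i, j), the step at which that cell was added to P.
  Insert 1 (step 1): P = [1];  Q = [1]
  Insert 6 (step 2): P = [1, 6];  Q = [1, 2]
  Insert 5 (step 3): P = [1, 5] / [6];  Q = [1, 2] / [3]
  Insert 3 (step 4): P = [1, 3] / [5] / [6];  Q = [1, 2] / [3] / [4]
  Insert 4 (step 5): P = [1, 3, 4] / [5] / [6];  Q = [1, 2, 5] / [3] / [4]
  Insert 7 (step 6): P = [1, 3, 4, 7] / [5] / [6];  Q = [1, 2, 5, 6] / [3] / [4]
  Insert 2 (step 7): P = [1, 2, 4, 7] / [3] / [5] / [6];  Q = [1, 2, 5, 6] / [3] / [4] / [7]
Final shape: (4, 1, 1, 1).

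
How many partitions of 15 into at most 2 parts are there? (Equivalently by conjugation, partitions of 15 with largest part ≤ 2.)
p(15, parts ≤ 2) = 8

Partitions of 15 with all parts ≤ 2: 2+2+2+2+2+2+2+1, 2+2+2+2+2+2+1+1+1, 2+2+2+2+2+1+1+1+1+1, 2+2+2+2+1+1+1+1+1+1+1, 2+2+2+1+1+1+1+1+1+1+1+1, 2+2+1+1+1+1+1+1+1+1+1+1+1, 2+1+1+1+1+1+1+1+1+1+1+1+1+1, 1+1+1+1+1+1+1+1+1+1+1+1+1+1+1. Count = 8.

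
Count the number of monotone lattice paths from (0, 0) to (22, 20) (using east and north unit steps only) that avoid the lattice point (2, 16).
Number of paths = 513789981642

Total paths from (0, 0) to (22, 20): C(42, 22) = 513791607420. Paths through (2, 16): (paths (0, 0) → (2, 16)) × (paths (2, 16) → (22, 20)) = C(18, 2) · C(24, 20) = 153 · 10626 = 1625778. Avoidance count = 513791607420 − 1625778 = 513789981642.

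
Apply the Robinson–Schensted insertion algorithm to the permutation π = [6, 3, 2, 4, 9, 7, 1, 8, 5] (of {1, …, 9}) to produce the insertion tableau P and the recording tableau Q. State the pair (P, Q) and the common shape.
P = [1, 4, 5, 8] / [2, 7] / [3, 9] / [6];  Q = [1, 4, 5, 8] / [2, 6] / [3, 9] / [7];  common shape = (4, 2, 2, 1)

Row-insert the values π_1, π_2, … into P one at a time, bumping the leftmost entry strictly greater than the inserted value down to the next row. The recording tableau Q records, in position (i, j), the step at which that cell was added to P.
  Insert 6 (step 1): P = [6];  Q = [1]
  Insert 3 (step 2): P = [3] / [6];  Q = [1] / [2]
  Insert 2 (step 3): P = [2] / [3] / [6];  Q = [1] / [2] / [3]
  Insert 4 (step 4): P = [2, 4] / [3] / [6];  Q = [1, 4] / [2] / [3]
  Insert 9 (step 5): P = [2, 4, 9] / [3] / [6];  Q = [1, 4, 5] / [2] / [3]
  Insert 7 (step 6): P = [2, 4, 7] / [3, 9] / [6];  Q = [1, 4, 5] / [2, 6] / [3]
  Insert 1 (step 7): P = [1, 4, 7] / [2, 9] / [3] / [6];  Q = [1, 4, 5] / [2, 6] / [3] / [7]
  Insert 8 (step 8): P = [1, 4, 7, 8] / [2, 9] / [3] / [6];  Q = [1, 4, 5, 8] / [2, 6] / [3] / [7]
  Insert 5 (step 9): P = [1, 4, 5, 8] / [2, 7] / [3, 9] / [6];  Q = [1, 4, 5, 8] / [2, 6] / [3, 9] / [7]
Final shape: (4, 2, 2, 1).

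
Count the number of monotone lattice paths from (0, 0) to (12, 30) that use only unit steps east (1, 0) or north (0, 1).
Number of paths = 11058116888

A monotone lattice path from (0, 0) to (12, 30) consists of 12 east steps and 30 north steps in some order, so it is determined by which 12 of the 42 steps are east. The count is C(42, 12) = 11058116888.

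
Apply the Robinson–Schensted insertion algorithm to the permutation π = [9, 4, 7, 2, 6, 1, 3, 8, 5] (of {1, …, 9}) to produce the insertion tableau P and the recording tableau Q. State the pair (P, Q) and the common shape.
P = [1, 3, 5] / [2, 6, 8] / [4, 7] / [9];  Q = [1, 3, 8] / [2, 5, 9] / [4, 7] / [6];  common shape = (3, 3, 2, 1)

Row-insert the values π_1, π_2, … into P one at a time, bumping the leftmost entry strictly greater than the inserted value down to the next row. The recording tableau Q records, in position (i, j), the step at which that cell was added to P.
  Insert 9 (step 1): P = [9];  Q = [1]
  Insert 4 (step 2): P = [4] / [9];  Q = [1] / [2]
  Insert 7 (step 3): P = [4, 7] / [9];  Q = [1, 3] / [2]
  Insert 2 (step 4): P = [2, 7] / [4] / [9];  Q = [1, 3] / [2] / [4]
  Insert 6 (step 5): P = [2, 6] / [4, 7] / [9];  Q = [1, 3] / [2, 5] / [4]
  Insert 1 (step 6): P = [1, 6] / [2, 7] / [4] / [9];  Q = [1, 3] / [2, 5] / [4] / [6]
  Insert 3 (step 7): P = [1, 3] / [2, 6] / [4, 7] / [9];  Q = [1, 3] / [2, 5] / [4, 7] / [6]
  Insert 8 (step 8): P = [1, 3, 8] / [2, 6] / [4, 7] / [9];  Q = [1, 3, 8] / [2, 5] / [4, 7] / [6]
  Insert 5 (step 9): P = [1, 3, 5] / [2, 6, 8] / [4, 7] / [9];  Q = [1, 3, 8] / [2, 5, 9] / [4, 7] / [6]
Final shape: (3, 3, 2, 1).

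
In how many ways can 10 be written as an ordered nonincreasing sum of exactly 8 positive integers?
p(10, 8 parts) = 2

Partitions of n into exactly k parts ↔ partitions of n − k into at most k parts (subtract 1 from each part). For n = 10, k = 8, the partitions are: 3+1+1+1+1+1+1+1, 2+2+1+1+1+1+1+1. Count = 2.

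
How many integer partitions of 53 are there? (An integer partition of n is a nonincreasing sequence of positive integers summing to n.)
p(53) = 329931

Compute p(n) via the recurrence p(n, m) = p(n, m−1) + p(n−m, m), where p(n, m) counts partitions of n with all parts ≤ m and p(n) = p(n, n). The base cases are p(0, m) = 1 and p(n, 0) = 0 for n > 0. Filling the table yields p(53) = 329931. (Euler's pentagonal recurrence is an alternative.)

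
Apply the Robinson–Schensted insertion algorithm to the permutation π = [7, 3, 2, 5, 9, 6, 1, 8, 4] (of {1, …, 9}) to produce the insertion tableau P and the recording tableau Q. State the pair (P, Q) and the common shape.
P = [1, 4, 6, 8] / [2, 5] / [3, 9] / [7];  Q = [1, 4, 5, 8] / [2, 6] / [3, 9] / [7];  common shape = (4, 2, 2, 1)

Row-insert the values π_1, π_2, … into P one at a time, bumping the leftmost entry strictly greater than the inserted value down to the next row. The recording tableau Q records, in position (i, j), the step at which that cell was added to P.
  Insert 7 (step 1): P = [7];  Q = [1]
  Insert 3 (step 2): P = [3] / [7];  Q = [1] / [2]
  Insert 2 (step 3): P = [2] / [3] / [7];  Q = [1] / [2] / [3]
  Insert 5 (step 4): P = [2, 5] / [3] / [7];  Q = [1, 4] / [2] / [3]
  Insert 9 (step 5): P = [2, 5, 9] / [3] / [7];  Q = [1, 4, 5] / [2] / [3]
  Insert 6 (step 6): P = [2, 5, 6] / [3, 9] / [7];  Q = [1, 4, 5] / [2, 6] / [3]
  Insert 1 (step 7): P = [1, 5, 6] / [2, 9] / [3] / [7];  Q = [1, 4, 5] / [2, 6] / [3] / [7]
  Insert 8 (step 8): P = [1, 5, 6, 8] / [2, 9] / [3] / [7];  Q = [1, 4, 5, 8] / [2, 6] / [3] / [7]
  Insert 4 (step 9): P = [1, 4, 6, 8] / [2, 5] / [3, 9] / [7];  Q = [1, 4, 5, 8] / [2, 6] / [3, 9] / [7]
Final shape: (4, 2, 2, 1).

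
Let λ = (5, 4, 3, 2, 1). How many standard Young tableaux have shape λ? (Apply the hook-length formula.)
# SYT of shape (5, 4, 3, 2, 1) = 292864

Hook-length formula: f^λ = n! / Π hook(c), product over all cells c of the Young diagram. For λ = (5, 4, 3, 2, 1), n = 15 boxes. Hook lengths by row (left-to-right, top-to-bottom): [9, 7, 5, 3, 1]; [7, 5, 3, 1]; [5, 3, 1]; [3, 1]; [1]. Product of hooks = 4465125. So f^λ = 15! / 4465125 = 1307674368000 / 4465125 = 292864.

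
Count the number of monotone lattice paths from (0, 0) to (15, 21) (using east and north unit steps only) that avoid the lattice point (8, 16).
Number of paths = 4985409528

Total paths from (0, 0) to (15, 21): C(36, 15) = 5567902560. Paths through (8, 16): (paths (0, 0) → (8, 16)) × (paths (8, 16) → (15, 21)) = C(24, 8) · C(12, 7) = 735471 · 792 = 582493032. Avoidance count = 5567902560 − 582493032 = 4985409528.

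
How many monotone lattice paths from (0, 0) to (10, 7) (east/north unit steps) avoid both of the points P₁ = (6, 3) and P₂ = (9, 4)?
Number of paths = 12052

Inclusion–exclusion. Total paths: C(17, 10) = 19448. Through P₁: C(9, 6)·C(8, 4) = 5880. Through P₂: C(13, 9)·C(4, 1) = 2860. Since P₁ is strictly southwest of P₂, a monotone path through both must visit P₁ then P₂; paths through both = C(9, 6)·C(4, 3)·C(4, 1) = 1344. Avoid both = 19448 − 5880 − 2860 + 1344 = 12052.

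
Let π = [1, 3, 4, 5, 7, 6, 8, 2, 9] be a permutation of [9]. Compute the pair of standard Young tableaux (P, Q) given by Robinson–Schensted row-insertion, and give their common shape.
P = [1, 2, 4, 5, 6, 8, 9] / [3] / [7];  Q = [1, 2, 3, 4, 5, 7, 9] / [6] / [8];  common shape = (7, 1, 1)

Row-insert the values π_1, π_2, … into P one at a time, bumping the leftmost entry strictly greater than the inserted value down to the next row. The recording tableau Q records, in position (i, j), the step at which that cell was added to P.
  Insert 1 (step 1): P = [1];  Q = [1]
  Insert 3 (step 2): P = [1, 3];  Q = [1, 2]
  Insert 4 (step 3): P = [1, 3, 4];  Q = [1, 2, 3]
  Insert 5 (step 4): P = [1, 3, 4, 5];  Q = [1, 2, 3, 4]
  Insert 7 (step 5): P = [1, 3, 4, 5, 7];  Q = [1, 2, 3, 4, 5]
  Insert 6 (step 6): P = [1, 3, 4, 5, 6] / [7];  Q = [1, 2, 3, 4, 5] / [6]
  Insert 8 (step 7): P = [1, 3, 4, 5, 6, 8] / [7];  Q = [1, 2, 3, 4, 5, 7] / [6]
  Insert 2 (step 8): P = [1, 2, 4, 5, 6, 8] / [3] / [7];  Q = [1, 2, 3, 4, 5, 7] / [6] / [8]
  Insert 9 (step 9): P = [1, 2, 4, 5, 6, 8, 9] / [3] / [7];  Q = [1, 2, 3, 4, 5, 7, 9] / [6] / [8]
Final shape: (7, 1, 1).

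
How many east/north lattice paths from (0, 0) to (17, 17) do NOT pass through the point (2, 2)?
Number of paths = 1402901100

Total paths from (0, 0) to (17, 17): C(34, 17) = 2333606220. Paths through (2, 2): (paths (0, 0) → (2, 2)) × (paths (2, 2) → (17, 17)) = C(4, 2) · C(30, 15) = 6 · 155117520 = 930705120. Avoidance count = 2333606220 − 930705120 = 1402901100.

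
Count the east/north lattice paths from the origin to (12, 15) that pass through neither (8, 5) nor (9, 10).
Number of paths = 11354837

Inclusion–exclusion. Total paths: C(27, 12) = 17383860. Through P₁: C(13, 8)·C(14, 4) = 1288287. Through P₂: C(19, 9)·C(8, 3) = 5173168. Since P₁ is strictly southwest of P₂, a monotone path through both must visit P₁ then P₂; paths through both = C(13, 8)·C(6, 1)·C(8, 3) = 432432. Avoid both = 17383860 − 1288287 − 5173168 + 432432 = 11354837.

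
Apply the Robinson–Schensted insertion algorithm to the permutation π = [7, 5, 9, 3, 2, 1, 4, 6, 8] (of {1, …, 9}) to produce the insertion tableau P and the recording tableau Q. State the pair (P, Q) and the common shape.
P = [1, 4, 6, 8] / [2, 9] / [3] / [5] / [7];  Q = [1, 3, 8, 9] / [2, 7] / [4] / [5] / [6];  common shape = (4, 2, 1, 1, 1)

Row-insert the values π_1, π_2, … into P one at a time, bumping the leftmost entry strictly greater than the inserted value down to the next row. The recording tableau Q records, in position (i, j), the step at which that cell was added to P.
  Insert 7 (step 1): P = [7];  Q = [1]
  Insert 5 (step 2): P = [5] / [7];  Q = [1] / [2]
  Insert 9 (step 3): P = [5, 9] / [7];  Q = [1, 3] / [2]
  Insert 3 (step 4): P = [3, 9] / [5] / [7];  Q = [1, 3] / [2] / [4]
  Insert 2 (step 5): P = [2, 9] / [3] / [5] / [7];  Q = [1, 3] / [2] / [4] / [5]
  Insert 1 (step 6): P = [1, 9] / [2] / [3] / [5] / [7];  Q = [1, 3] / [2] / [4] / [5] / [6]
  Insert 4 (step 7): P = [1, 4] / [2, 9] / [3] / [5] / [7];  Q = [1, 3] / [2, 7] / [4] / [5] / [6]
  Insert 6 (step 8): P = [1, 4, 6] / [2, 9] / [3] / [5] / [7];  Q = [1, 3, 8] / [2, 7] / [4] / [5] / [6]
  Insert 8 (step 9): P = [1, 4, 6, 8] / [2, 9] / [3] / [5] / [7];  Q = [1, 3, 8, 9] / [2, 7] / [4] / [5] / [6]
Final shape: (4, 2, 1, 1, 1).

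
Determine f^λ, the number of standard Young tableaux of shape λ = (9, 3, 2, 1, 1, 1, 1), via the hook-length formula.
# SYT of shape (9, 3, 2, 1, 1, 1, 1) = 2144142

Hook-length formula: f^λ = n! / Π hook(c), product over all cells c of the Young diagram. For λ = (9, 3, 2, 1, 1, 1, 1), n = 18 boxes. Hook lengths by row (left-to-right, top-to-bottom): [15, 10, 8, 6, 5, 4, 3, 2, 1]; [8, 3, 1]; [6, 1]; [4]; [3]; [2]; [1]. Product of hooks = 2985984000. So f^λ = 18! / 2985984000 = 6402373705728000 / 2985984000 = 2144142.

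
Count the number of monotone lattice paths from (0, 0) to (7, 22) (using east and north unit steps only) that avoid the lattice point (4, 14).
Number of paths = 1055880

Total paths from (0, 0) to (7, 22): C(29, 7) = 1560780. Paths through (4, 14): (paths (0, 0) → (4, 14)) × (paths (4, 14) → (7, 22)) = C(18, 4) · C(11, 3) = 3060 · 165 = 504900. Avoidance count = 1560780 − 504900 = 1055880.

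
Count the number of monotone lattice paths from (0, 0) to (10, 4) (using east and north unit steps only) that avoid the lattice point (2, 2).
Number of paths = 731

Total paths from (0, 0) to (10, 4): C(14, 10) = 1001. Paths through (2, 2): (paths (0, 0) → (2, 2)) × (paths (2, 2) → (10, 4)) = C(4, 2) · C(10, 8) = 6 · 45 = 270. Avoidance count = 1001 − 270 = 731.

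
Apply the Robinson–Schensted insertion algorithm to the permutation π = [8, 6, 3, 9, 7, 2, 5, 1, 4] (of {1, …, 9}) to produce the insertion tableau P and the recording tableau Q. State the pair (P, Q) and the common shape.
P = [1, 4] / [2, 5] / [3, 7] / [6, 9] / [8];  Q = [1, 4] / [2, 5] / [3, 7] / [6, 9] / [8];  common shape = (2, 2, 2, 2, 1)

Row-insert the values π_1, π_2, … into P one at a time, bumping the leftmost entry strictly greater than the inserted value down to the next row. The recording tableau Q records, in position (i, j), the step at which that cell was added to P.
  Insert 8 (step 1): P = [8];  Q = [1]
  Insert 6 (step 2): P = [6] / [8];  Q = [1] / [2]
  Insert 3 (step 3): P = [3] / [6] / [8];  Q = [1] / [2] / [3]
  Insert 9 (step 4): P = [3, 9] / [6] / [8];  Q = [1, 4] / [2] / [3]
  Insert 7 (step 5): P = [3, 7] / [6, 9] / [8];  Q = [1, 4] / [2, 5] / [3]
  Insert 2 (step 6): P = [2, 7] / [3, 9] / [6] / [8];  Q = [1, 4] / [2, 5] / [3] / [6]
  Insert 5 (step 7): P = [2, 5] / [3, 7] / [6, 9] / [8];  Q = [1, 4] / [2, 5] / [3, 7] / [6]
  Insert 1 (step 8): P = [1, 5] / [2, 7] / [3, 9] / [6] / [8];  Q = [1, 4] / [2, 5] / [3, 7] / [6] / [8]
  Insert 4 (step 9): P = [1, 4] / [2, 5] / [3, 7] / [6, 9] / [8];  Q = [1, 4] / [2, 5] / [3, 7] / [6, 9] / [8]
Final shape: (2, 2, 2, 2, 1).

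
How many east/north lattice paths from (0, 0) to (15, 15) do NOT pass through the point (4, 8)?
Number of paths = 139364640

Total paths from (0, 0) to (15, 15): C(30, 15) = 155117520. Paths through (4, 8): (paths (0, 0) → (4, 8)) × (paths (4, 8) → (15, 15)) = C(12, 4) · C(18, 11) = 495 · 31824 = 15752880. Avoidance count = 155117520 − 15752880 = 139364640.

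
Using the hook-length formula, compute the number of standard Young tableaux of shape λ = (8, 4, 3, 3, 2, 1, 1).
# SYT of shape (8, 4, 3, 3, 2, 1, 1) = 3233230000

Hook-length formula: f^λ = n! / Π hook(c), product over all cells c of the Young diagram. For λ = (8, 4, 3, 3, 2, 1, 1), n = 22 boxes. Hook lengths by row (left-to-right, top-to-bottom): [14, 11, 9, 6, 4, 3, 2, 1]; [9, 6, 4, 1]; [7, 4, 2]; [6, 3, 1]; [4, 1]; [2]; [1]. Product of hooks = 347640201216. So f^λ = 22! / 347640201216 = 1124000727777607680000 / 347640201216 = 3233230000.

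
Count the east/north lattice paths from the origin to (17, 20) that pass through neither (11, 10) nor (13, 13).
Number of paths = 10812583782

Inclusion–exclusion. Total paths: C(37, 17) = 15905368710. Through P₁: C(21, 11)·C(16, 6) = 2824549728. Through P₂: C(26, 13)·C(11, 4) = 3432198000. Since P₁ is strictly southwest of P₂, a monotone path through both must visit P₁ then P₂; paths through both = C(21, 11)·C(5, 2)·C(11, 4) = 1163962800. Avoid both = 15905368710 − 2824549728 − 3432198000 + 1163962800 = 10812583782.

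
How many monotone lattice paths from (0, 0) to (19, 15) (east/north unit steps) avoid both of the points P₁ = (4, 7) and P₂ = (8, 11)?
Number of paths = 1622525970

Inclusion–exclusion. Total paths: C(34, 19) = 1855967520. Through P₁: C(11, 4)·C(23, 15) = 161803620. Through P₂: C(19, 8)·C(15, 11) = 103169430. Since P₁ is strictly southwest of P₂, a monotone path through both must visit P₁ then P₂; paths through both = C(11, 4)·C(8, 4)·C(15, 11) = 31531500. Avoid both = 1855967520 − 161803620 − 103169430 + 31531500 = 1622525970.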